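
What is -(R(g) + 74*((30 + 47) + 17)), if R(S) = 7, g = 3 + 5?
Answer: -6963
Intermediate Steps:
g = 8
-(R(g) + 74*((30 + 47) + 17)) = -(7 + 74*((30 + 47) + 17)) = -(7 + 74*(77 + 17)) = -(7 + 74*94) = -(7 + 6956) = -1*6963 = -6963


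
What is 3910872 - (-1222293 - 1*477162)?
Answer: 5610327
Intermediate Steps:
3910872 - (-1222293 - 1*477162) = 3910872 - (-1222293 - 477162) = 3910872 - 1*(-1699455) = 3910872 + 1699455 = 5610327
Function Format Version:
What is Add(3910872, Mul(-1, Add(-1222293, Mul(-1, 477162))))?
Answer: 5610327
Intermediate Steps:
Add(3910872, Mul(-1, Add(-1222293, Mul(-1, 477162)))) = Add(3910872, Mul(-1, Add(-1222293, -477162))) = Add(3910872, Mul(-1, -1699455)) = Add(3910872, 1699455) = 5610327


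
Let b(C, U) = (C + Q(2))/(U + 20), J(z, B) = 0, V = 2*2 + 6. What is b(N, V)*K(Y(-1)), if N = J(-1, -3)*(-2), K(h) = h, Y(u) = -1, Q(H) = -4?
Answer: 2/15 ≈ 0.13333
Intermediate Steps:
V = 10 (V = 4 + 6 = 10)
N = 0 (N = 0*(-2) = 0)
b(C, U) = (-4 + C)/(20 + U) (b(C, U) = (C - 4)/(U + 20) = (-4 + C)/(20 + U))
b(N, V)*K(Y(-1)) = ((-4 + 0)/(20 + 10))*(-1) = (-4/30)*(-1) = ((1/30)*(-4))*(-1) = -2/15*(-1) = 2/15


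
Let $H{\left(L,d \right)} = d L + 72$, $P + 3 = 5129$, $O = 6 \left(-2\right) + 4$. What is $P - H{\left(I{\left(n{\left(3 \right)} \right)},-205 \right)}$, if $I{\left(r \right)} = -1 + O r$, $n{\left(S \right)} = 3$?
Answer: $-71$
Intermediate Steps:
$O = -8$ ($O = -12 + 4 = -8$)
$P = 5126$ ($P = -3 + 5129 = 5126$)
$I{\left(r \right)} = -1 - 8 r$
$H{\left(L,d \right)} = 72 + L d$ ($H{\left(L,d \right)} = L d + 72 = 72 + L d$)
$P - H{\left(I{\left(n{\left(3 \right)} \right)},-205 \right)} = 5126 - \left(72 + \left(-1 - 24\right) \left(-205\right)\right) = 5126 - \left(72 - -5125\right) = 5126 - \left(72 + 5125\right) = 5126 - 5197 = -71$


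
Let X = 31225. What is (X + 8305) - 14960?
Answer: 24570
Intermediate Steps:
(X + 8305) - 14960 = (31225 + 8305) - 14960 = 39530 - 14960 = 24570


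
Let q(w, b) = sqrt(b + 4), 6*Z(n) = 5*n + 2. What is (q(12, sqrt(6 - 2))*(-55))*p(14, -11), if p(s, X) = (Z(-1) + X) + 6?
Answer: 605*sqrt(6)/2 ≈ 740.97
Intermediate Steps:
Z(n) = 1/3 + 5*n/6 (Z(n) = (5*n + 2)/6 = (2 + 5*n)/6 = 1/3 + 5*n/6)
q(w, b) = sqrt(4 + b)
p(s, X) = 11/2 + X (p(s, X) = ((1/3 + (5/6)*(-1)) + X) + 6 = ((1/3 - 5/6) + X) + 6 = (-1/2 + X) + 6 = 11/2 + X)
(q(12, sqrt(6 - 2))*(-55))*p(14, -11) = (sqrt(4 + sqrt(6 - 2))*(-55))*(11/2 - 11) = (sqrt(4 + sqrt(4))*(-55))*(-11/2) = (sqrt(4 + 2)*(-55))*(-11/2) = (sqrt(6)*(-55))*(-11/2) = -55*sqrt(6)*(-11/2) = 605*sqrt(6)/2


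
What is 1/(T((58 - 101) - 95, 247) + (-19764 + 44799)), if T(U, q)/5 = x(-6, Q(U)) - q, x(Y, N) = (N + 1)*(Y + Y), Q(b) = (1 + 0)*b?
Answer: 1/32020 ≈ 3.1231e-5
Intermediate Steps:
Q(b) = b (Q(b) = 1*b = b)
x(Y, N) = 2*Y*(1 + N) (x(Y, N) = (1 + N)*(2*Y) = 2*Y*(1 + N))
T(U, q) = -60 - 60*U - 5*q (T(U, q) = 5*(2*(-6)*(1 + U) - q) = 5*((-12 - 12*U) - q) = 5*(-12 - q - 12*U) = -60 - 60*U - 5*q)
1/(T((58 - 101) - 95, 247) + (-19764 + 44799)) = 1/((-60 - 60*((58 - 101) - 95) - 5*247) + (-19764 + 44799)) = 1/((-60 - 60*(-43 - 95) - 1235) + 25035) = 1/((-60 - 60*(-138) - 1235) + 25035) = 1/((-60 + 8280 - 1235) + 25035) = 1/(6985 + 25035) = 1/32020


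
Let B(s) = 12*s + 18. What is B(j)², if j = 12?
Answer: 26244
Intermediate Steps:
B(s) = 18 + 12*s
B(j)² = (18 + 12*12)² = (18 + 144)² = 162² = 26244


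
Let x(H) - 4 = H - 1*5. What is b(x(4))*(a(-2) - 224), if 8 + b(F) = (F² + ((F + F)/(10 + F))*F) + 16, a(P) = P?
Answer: -54014/13 ≈ -4154.9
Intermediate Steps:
x(H) = -1 + H (x(H) = 4 + (H - 1*5) = 4 + (H - 5) = 4 + (-5 + H) = -1 + H)
b(F) = 8 + F² + 2*F²/(10 + F) (b(F) = -8 + ((F² + ((F + F)/(10 + F))*F) + 16) = -8 + ((F² + ((2*F)/(10 + F))*F) + 16) = -8 + ((F² + (2*F/(10 + F))*F) + 16) = -8 + ((F² + 2*F²/(10 + F)) + 16) = -8 + (16 + F² + 2*F²/(10 + F)) = 8 + F² + 2*F²/(10 + F))
b(x(4))*(a(-2) - 224) = ((80 + (-1 + 4)³ + 8*(-1 + 4) + 12*(-1 + 4)²)/(10 + (-1 + 4)))*(-2 - 224) = ((80 + 3³ + 8*3 + 12*3²)/(10 + 3))*(-226) = ((80 + 27 + 24 + 12*9)/13)*(-226) = ((80 + 27 + 24 + 108)/13)*(-226) = ((1/13)*239)*(-226) = (239/13)*(-226) = -54014/13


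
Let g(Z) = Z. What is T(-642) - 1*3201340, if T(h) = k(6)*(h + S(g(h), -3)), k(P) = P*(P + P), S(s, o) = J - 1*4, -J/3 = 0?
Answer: -3247852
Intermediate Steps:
J = 0 (J = -3*0 = 0)
S(s, o) = -4 (S(s, o) = 0 - 1*4 = 0 - 4 = -4)
k(P) = 2*P² (k(P) = P*(2*P) = 2*P²)
T(h) = -288 + 72*h (T(h) = (2*6²)*(h - 4) = (2*36)*(-4 + h) = 72*(-4 + h) = -288 + 72*h)
T(-642) - 1*3201340 = (-288 + 72*(-642)) - 1*3201340 = (-288 - 46224) - 3201340 = -46512 - 3201340 = -3247852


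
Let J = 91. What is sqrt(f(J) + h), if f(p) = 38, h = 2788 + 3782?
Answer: 4*sqrt(413) ≈ 81.290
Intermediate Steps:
h = 6570
sqrt(f(J) + h) = sqrt(38 + 6570) = sqrt(6608) = 4*sqrt(413)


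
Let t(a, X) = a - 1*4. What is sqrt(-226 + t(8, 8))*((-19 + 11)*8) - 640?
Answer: -640 - 64*I*sqrt(222) ≈ -640.0 - 953.58*I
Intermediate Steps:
t(a, X) = -4 + a (t(a, X) = a - 4 = -4 + a)
sqrt(-226 + t(8, 8))*((-19 + 11)*8) - 640 = sqrt(-226 + (-4 + 8))*((-19 + 11)*8) - 640 = sqrt(-226 + 4)*(-8*8) - 640 = sqrt(-222)*(-64) - 640 = (I*sqrt(222))*(-64) - 640 = -64*I*sqrt(222) - 640 = -640 - 64*I*sqrt(222)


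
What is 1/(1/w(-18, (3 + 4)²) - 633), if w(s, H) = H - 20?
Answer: -29/18356 ≈ -0.0015799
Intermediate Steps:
w(s, H) = -20 + H
1/(1/w(-18, (3 + 4)²) - 633) = 1/(1/(-20 + (3 + 4)²) - 633) = 1/(1/(-20 + 7²) - 633) = 1/(1/(-20 + 49) - 633) = 1/(1/29 - 633) = 1/(-18356/29) = -29/18356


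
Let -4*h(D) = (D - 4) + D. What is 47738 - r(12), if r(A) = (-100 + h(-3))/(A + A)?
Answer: 763873/16 ≈ 47742.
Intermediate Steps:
h(D) = 1 - D/2 (h(D) = -((D - 4) + D)/4 = -((-4 + D) + D)/4 = -(-4 + 2*D)/4 = 1 - D/2)
r(A) = -195/(4*A) (r(A) = (-100 + (1 - ½*(-3)))/(A + A) = (-100 + (1 + 3/2))/((2*A)) = (-100 + 5/2)*(1/(2*A)) = -195/(4*A))
47738 - r(12) = 47738 - (-195)/(4*12) = 47738 - 1*(-65/16) = 47738 + 65/16 = 763873/16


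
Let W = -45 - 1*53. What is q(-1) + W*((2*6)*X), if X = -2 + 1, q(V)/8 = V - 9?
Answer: 1096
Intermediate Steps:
q(V) = -72 + 8*V (q(V) = 8*(V - 9) = 8*(-9 + V) = -72 + 8*V)
X = -1
W = -98 (W = -45 - 53 = -98)
q(-1) + W*((2*6)*X) = (-72 + 8*(-1)) - 98*2*6*(-1) = (-72 - 8) - 1176*(-1) = -80 - 98*(-12) = -80 + 1176 = 1096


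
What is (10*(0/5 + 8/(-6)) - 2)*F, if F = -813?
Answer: 12466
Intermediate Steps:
(10*(0/5 + 8/(-6)) - 2)*F = (10*(0/5 + 8/(-6)) - 2)*(-813) = (10*(0*(⅕) + 8*(-⅙)) - 2)*(-813) = (10*(0 - 4/3) - 2)*(-813) = (10*(-4/3) - 2)*(-813) = (-40/3 - 2)*(-813) = -46/3*(-813) = 12466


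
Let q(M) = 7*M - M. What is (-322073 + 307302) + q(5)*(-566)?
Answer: -31751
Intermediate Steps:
q(M) = 6*M
(-322073 + 307302) + q(5)*(-566) = (-322073 + 307302) + (6*5)*(-566) = -14771 + 30*(-566) = -14771 - 16980 = -31751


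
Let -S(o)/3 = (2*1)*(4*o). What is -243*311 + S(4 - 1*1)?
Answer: -75645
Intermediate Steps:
S(o) = -24*o (S(o) = -3*2*1*4*o = -6*4*o = -24*o)
-243*311 + S(4 - 1*1) = -243*311 - 24*(4 - 1*1) = -75573 - 24*(4 - 1) = -75573 - 24*3 = -75573 - 72 = -75645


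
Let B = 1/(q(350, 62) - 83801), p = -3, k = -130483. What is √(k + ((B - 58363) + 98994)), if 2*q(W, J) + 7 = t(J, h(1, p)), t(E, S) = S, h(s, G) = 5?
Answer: I*√631010397713610/83802 ≈ 299.75*I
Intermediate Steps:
q(W, J) = -1 (q(W, J) = -7/2 + (½)*5 = -7/2 + 5/2 = -1)
B = -1/83802 (B = 1/(-1 - 83801) = 1/(-83802) = -1/83802 ≈ -1.1933e-5)
√(k + ((B - 58363) + 98994)) = √(-130483 + ((-1/83802 - 58363) + 98994)) = √(-130483 + (-4890936127/83802 + 98994)) = √(-130483 + 3404959061/83802) = √(-7529777305/83802) = I*√631010397713610/83802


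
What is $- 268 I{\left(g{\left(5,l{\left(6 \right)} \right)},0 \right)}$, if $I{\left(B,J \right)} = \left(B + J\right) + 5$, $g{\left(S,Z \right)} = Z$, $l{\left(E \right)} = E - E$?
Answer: $-1340$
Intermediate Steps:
$l{\left(E \right)} = 0$
$I{\left(B,J \right)} = 5 + B + J$
$- 268 I{\left(g{\left(5,l{\left(6 \right)} \right)},0 \right)} = - 268 \left(5 + 0 + 0\right) = \left(-268\right) 5 = -1340$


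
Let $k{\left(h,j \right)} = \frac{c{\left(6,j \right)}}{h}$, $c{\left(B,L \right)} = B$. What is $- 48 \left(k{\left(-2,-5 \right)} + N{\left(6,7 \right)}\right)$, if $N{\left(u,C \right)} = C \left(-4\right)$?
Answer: $1488$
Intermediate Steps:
$k{\left(h,j \right)} = \frac{6}{h}$
$N{\left(u,C \right)} = - 4 C$
$- 48 \left(k{\left(-2,-5 \right)} + N{\left(6,7 \right)}\right) = - 48 \left(\frac{6}{-2} - 28\right) = - 48 \left(6 \left(- \frac{1}{2}\right) - 28\right) = - 48 \left(-3 - 28\right) = \left(-48\right) \left(-31\right) = 1488$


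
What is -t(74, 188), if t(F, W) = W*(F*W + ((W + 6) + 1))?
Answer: -2652116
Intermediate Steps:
t(F, W) = W*(7 + W + F*W) (t(F, W) = W*(F*W + ((6 + W) + 1)) = W*(F*W + (7 + W)) = W*(7 + W + F*W))
-t(74, 188) = -188*(7 + 188 + 74*188) = -188*(7 + 188 + 13912) = -188*14107 = -1*2652116 = -2652116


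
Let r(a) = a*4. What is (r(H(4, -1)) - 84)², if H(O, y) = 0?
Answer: 7056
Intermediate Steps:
r(a) = 4*a
(r(H(4, -1)) - 84)² = (4*0 - 84)² = (0 - 84)² = (-84)² = 7056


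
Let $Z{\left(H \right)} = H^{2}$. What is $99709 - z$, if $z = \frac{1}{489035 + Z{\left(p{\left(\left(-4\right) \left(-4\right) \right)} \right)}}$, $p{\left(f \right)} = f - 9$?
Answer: $\frac{48766076555}{489084} \approx 99709.0$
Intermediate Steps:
$p{\left(f \right)} = -9 + f$
$z = \frac{1}{489084}$ ($z = \frac{1}{489035 + \left(-9 - -16\right)^{2}} = \frac{1}{489035 + \left(-9 + 16\right)^{2}} = \frac{1}{489035 + 7^{2}} = \frac{1}{489035 + 49} = \frac{1}{489084} \approx 2.0446 \cdot 10^{-6}$)
$99709 - z = 99709 - \frac{1}{489084} = \frac{48766076555}{489084}$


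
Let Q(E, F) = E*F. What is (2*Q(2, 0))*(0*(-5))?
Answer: 0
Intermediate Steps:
(2*Q(2, 0))*(0*(-5)) = (2*(2*0))*(0*(-5)) = (2*0)*0 = 0*0 = 0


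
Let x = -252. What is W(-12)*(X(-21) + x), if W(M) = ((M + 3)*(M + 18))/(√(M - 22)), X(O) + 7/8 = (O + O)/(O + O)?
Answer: -54405*I*√34/136 ≈ -2332.6*I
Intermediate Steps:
X(O) = ⅛ (X(O) = -7/8 + (O + O)/(O + O) = -7/8 + (2*O)/((2*O)) = -7/8 + (2*O)*(1/(2*O)) = -7/8 + 1 = ⅛)
W(M) = (3 + M)*(18 + M)/√(-22 + M) (W(M) = ((3 + M)*(18 + M))/(√(-22 + M)) = ((3 + M)*(18 + M))/√(-22 + M) = (3 + M)*(18 + M)/√(-22 + M))
W(-12)*(X(-21) + x) = ((54 + (-12)² + 21*(-12))/√(-22 - 12))*(⅛ - 252) = ((54 + 144 - 252)/√(-34))*(-2015/8) = (-I*√34/34*(-54))*(-2015/8) = (27*I*√34/17)*(-2015/8) = -54405*I*√34/136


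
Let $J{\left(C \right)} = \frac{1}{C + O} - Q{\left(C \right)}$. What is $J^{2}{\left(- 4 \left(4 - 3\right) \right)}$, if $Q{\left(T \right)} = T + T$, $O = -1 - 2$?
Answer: $\frac{3025}{49} \approx 61.735$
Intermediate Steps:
$O = -3$
$Q{\left(T \right)} = 2 T$
$J{\left(C \right)} = \frac{1}{-3 + C} - 2 C$ ($J{\left(C \right)} = \frac{1}{C - 3} - 2 C = \frac{1}{-3 + C} - 2 C$)
$J^{2}{\left(- 4 \left(4 - 3\right) \right)} = \left(\frac{1 - 2 \left(- 4 \left(4 - 3\right)\right)^{2} + 6 \left(- 4 \left(4 - 3\right)\right)}{-3 - 4 \left(4 - 3\right)}\right)^{2} = \left(\frac{1 - 2 \left(\left(-4\right) 1\right)^{2} + 6 \left(\left(-4\right) 1\right)}{-3 - 4}\right)^{2} = \left(\frac{1 - 2 \left(-4\right)^{2} + 6 \left(-4\right)}{-3 - 4}\right)^{2} = \left(\frac{1 - 32 - 24}{-7}\right)^{2} = \left(- \frac{1 - 32 - 24}{7}\right)^{2} = \left(\left(- \frac{1}{7}\right) \left(-55\right)\right)^{2} = \left(\frac{55}{7}\right)^{2} = \frac{3025}{49}$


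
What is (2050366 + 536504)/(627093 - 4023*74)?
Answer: 287430/36599 ≈ 7.8535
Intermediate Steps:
(2050366 + 536504)/(627093 - 4023*74) = 2586870/(627093 - 297702) = 2586870/329391 = 2586870*(1/329391) = 287430/36599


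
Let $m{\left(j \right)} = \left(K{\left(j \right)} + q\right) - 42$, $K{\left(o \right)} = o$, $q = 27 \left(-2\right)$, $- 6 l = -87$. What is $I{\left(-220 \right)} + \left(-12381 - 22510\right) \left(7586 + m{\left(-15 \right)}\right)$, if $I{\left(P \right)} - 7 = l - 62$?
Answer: $- \frac{521620531}{2} \approx -2.6081 \cdot 10^{8}$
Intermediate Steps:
$l = \frac{29}{2}$ ($l = \left(- \frac{1}{6}\right) \left(-87\right) = \frac{29}{2} \approx 14.5$)
$q = -54$
$m{\left(j \right)} = -96 + j$ ($m{\left(j \right)} = \left(j - 54\right) - 42 = \left(-54 + j\right) - 42 = -96 + j$)
$I{\left(P \right)} = - \frac{81}{2}$ ($I{\left(P \right)} = 7 + \left(\frac{29}{2} - 62\right) = 7 - \frac{95}{2} = - \frac{81}{2}$)
$I{\left(-220 \right)} + \left(-12381 - 22510\right) \left(7586 + m{\left(-15 \right)}\right) = - \frac{81}{2} + \left(-12381 - 22510\right) \left(7586 - 111\right) = - \frac{81}{2} - 34891 \left(7586 - 111\right) = - \frac{81}{2} - 260810225 = - \frac{521620531}{2}$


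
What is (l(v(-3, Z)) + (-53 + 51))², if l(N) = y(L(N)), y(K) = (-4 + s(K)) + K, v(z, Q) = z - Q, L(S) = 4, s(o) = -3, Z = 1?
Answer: 25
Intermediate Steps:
y(K) = -7 + K (y(K) = (-4 - 3) + K = -7 + K)
l(N) = -3 (l(N) = -7 + 4 = -3)
(l(v(-3, Z)) + (-53 + 51))² = (-3 + (-53 + 51))² = (-3 - 2)² = (-5)² = 25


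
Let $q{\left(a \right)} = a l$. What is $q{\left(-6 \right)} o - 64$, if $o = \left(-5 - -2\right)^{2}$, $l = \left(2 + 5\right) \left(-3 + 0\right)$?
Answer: $1070$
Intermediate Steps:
$l = -21$ ($l = 7 \left(-3\right) = -21$)
$o = 9$ ($o = \left(-5 + 2\right)^{2} = \left(-3\right)^{2} = 9$)
$q{\left(a \right)} = - 21 a$ ($q{\left(a \right)} = a \left(-21\right) = - 21 a$)
$q{\left(-6 \right)} o - 64 = \left(-21\right) \left(-6\right) 9 - 64 = 126 \cdot 9 - 64 = 1134 - 64 = 1070$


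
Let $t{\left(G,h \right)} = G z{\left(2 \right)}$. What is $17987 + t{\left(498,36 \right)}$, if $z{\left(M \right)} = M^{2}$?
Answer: $19979$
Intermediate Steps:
$t{\left(G,h \right)} = 4 G$ ($t{\left(G,h \right)} = G 2^{2} = G 4 = 4 G$)
$17987 + t{\left(498,36 \right)} = 17987 + 4 \cdot 498 = 17987 + 1992 = 19979$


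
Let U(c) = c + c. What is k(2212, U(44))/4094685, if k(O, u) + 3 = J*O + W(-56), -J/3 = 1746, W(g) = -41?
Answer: -2317300/818937 ≈ -2.8296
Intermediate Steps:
J = -5238 (J = -3*1746 = -5238)
U(c) = 2*c
k(O, u) = -44 - 5238*O (k(O, u) = -3 + (-5238*O - 41) = -3 + (-41 - 5238*O) = -44 - 5238*O)
k(2212, U(44))/4094685 = (-44 - 5238*2212)/4094685 = (-44 - 11586456)*(1/4094685) = -11586500*1/4094685 = -2317300/818937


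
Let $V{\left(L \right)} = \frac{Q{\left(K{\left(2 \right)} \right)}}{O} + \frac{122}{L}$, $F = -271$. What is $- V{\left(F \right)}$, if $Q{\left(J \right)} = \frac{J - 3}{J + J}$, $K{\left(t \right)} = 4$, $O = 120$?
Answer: $\frac{116849}{260160} \approx 0.44914$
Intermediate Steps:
$Q{\left(J \right)} = \frac{-3 + J}{2 J}$
$V{\left(L \right)} = \frac{1}{960} + \frac{122}{L}$ ($V{\left(L \right)} = \frac{\frac{1}{2} \cdot \frac{1}{4} \left(-3 + 4\right)}{120} + \frac{122}{L} = \frac{1}{2} \cdot \frac{1}{4} \cdot 1 \cdot \frac{1}{120} + \frac{122}{L} = \frac{1}{8} \cdot \frac{1}{120} + \frac{122}{L} = \frac{1}{960} + \frac{122}{L}$)
$- V{\left(F \right)} = - \frac{117120 - 271}{960 \left(-271\right)} = - \frac{\left(-1\right) 116849}{960 \cdot 271} = \left(-1\right) \left(- \frac{116849}{260160}\right) = \frac{116849}{260160}$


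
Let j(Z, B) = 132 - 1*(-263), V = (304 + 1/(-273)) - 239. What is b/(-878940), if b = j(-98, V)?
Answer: -79/175788 ≈ -0.00044941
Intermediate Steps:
V = 17744/273 (V = (304 - 1/273) - 239 = 82991/273 - 239 = 17744/273 ≈ 64.996)
j(Z, B) = 395 (j(Z, B) = 132 + 263 = 395)
b = 395
b/(-878940) = 395/(-878940) = 395*(-1/878940) = -79/175788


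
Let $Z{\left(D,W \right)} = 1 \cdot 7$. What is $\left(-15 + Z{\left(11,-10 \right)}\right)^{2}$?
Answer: $64$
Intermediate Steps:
$Z{\left(D,W \right)} = 7$
$\left(-15 + Z{\left(11,-10 \right)}\right)^{2} = \left(-15 + 7\right)^{2} = \left(-8\right)^{2} = 64$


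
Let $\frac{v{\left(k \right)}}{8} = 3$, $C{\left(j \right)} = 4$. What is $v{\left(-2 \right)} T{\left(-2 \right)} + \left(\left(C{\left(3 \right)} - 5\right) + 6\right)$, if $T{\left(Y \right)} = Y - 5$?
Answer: $-163$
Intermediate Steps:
$v{\left(k \right)} = 24$ ($v{\left(k \right)} = 8 \cdot 3 = 24$)
$T{\left(Y \right)} = -5 + Y$
$v{\left(-2 \right)} T{\left(-2 \right)} + \left(\left(C{\left(3 \right)} - 5\right) + 6\right) = 24 \left(-5 - 2\right) + \left(\left(4 - 5\right) + 6\right) = 24 \left(-7\right) + \left(-1 + 6\right) = -168 + 5 = -163$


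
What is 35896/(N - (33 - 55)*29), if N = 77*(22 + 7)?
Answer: 35896/2871 ≈ 12.503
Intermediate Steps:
N = 2233 (N = 77*29 = 2233)
35896/(N - (33 - 55)*29) = 35896/(2233 - (33 - 55)*29) = 35896/(2233 - (-22)*29) = 35896/(2233 - 1*(-638)) = 35896/(2233 + 638) = 35896/2871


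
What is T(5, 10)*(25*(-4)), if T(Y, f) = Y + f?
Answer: -1500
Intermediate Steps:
T(5, 10)*(25*(-4)) = (5 + 10)*(25*(-4)) = 15*(-100) = -1500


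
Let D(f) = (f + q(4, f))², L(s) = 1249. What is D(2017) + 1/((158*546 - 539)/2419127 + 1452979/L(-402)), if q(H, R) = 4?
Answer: 14357005374127166237/3515047804854 ≈ 4.0844e+6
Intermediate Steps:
D(f) = (4 + f)² (D(f) = (f + 4)² = (4 + f)²)
D(2017) + 1/((158*546 - 539)/2419127 + 1452979/L(-402)) = (4 + 2017)² + 1/((158*546 - 539)/2419127 + 1452979/1249) = 2021² + 1/((86268 - 539)*(1/2419127) + 1452979*(1/1249)) = 4084441 + 1/(85729*(1/2419127) + 1452979/1249) = 4084441 + 1/(85729/2419127 + 1452979/1249) = 4084441 + 1/(3515047804854/3021489623) = 4084441 + 3021489623/3515047804854 = 14357005374127166237/3515047804854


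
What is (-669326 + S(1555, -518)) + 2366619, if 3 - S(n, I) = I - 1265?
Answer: 1699079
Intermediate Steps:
S(n, I) = 1268 - I (S(n, I) = 3 - (I - 1265) = 3 - (-1265 + I) = 3 + (1265 - I) = 1268 - I)
(-669326 + S(1555, -518)) + 2366619 = (-669326 + (1268 - 1*(-518))) + 2366619 = (-669326 + (1268 + 518)) + 2366619 = (-669326 + 1786) + 2366619 = -667540 + 2366619 = 1699079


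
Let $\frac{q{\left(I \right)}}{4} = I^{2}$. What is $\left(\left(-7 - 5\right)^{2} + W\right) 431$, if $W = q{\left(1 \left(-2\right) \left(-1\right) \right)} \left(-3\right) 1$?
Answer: $41376$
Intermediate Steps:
$q{\left(I \right)} = 4 I^{2}$
$W = -48$ ($W = 4 \left(1 \left(-2\right) \left(-1\right)\right)^{2} \left(-3\right) 1 = 4 \left(\left(-2\right) \left(-1\right)\right)^{2} \left(-3\right) 1 = 4 \cdot 2^{2} \left(-3\right) 1 = 4 \cdot 4 \left(-3\right) 1 = 16 \left(-3\right) 1 = \left(-48\right) 1 = -48$)
$\left(\left(-7 - 5\right)^{2} + W\right) 431 = \left(\left(-7 - 5\right)^{2} - 48\right) 431 = \left(\left(-12\right)^{2} - 48\right) 431 = \left(144 - 48\right) 431 = 96 \cdot 431 = 41376$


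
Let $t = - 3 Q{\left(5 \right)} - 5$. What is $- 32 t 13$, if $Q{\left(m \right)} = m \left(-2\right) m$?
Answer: $-60320$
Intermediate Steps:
$Q{\left(m \right)} = - 2 m^{2}$ ($Q{\left(m \right)} = - 2 m m = - 2 m^{2}$)
$t = 145$ ($t = - 3 \left(- 2 \cdot 5^{2}\right) - 5 = - 3 \left(\left(-2\right) 25\right) - 5 = \left(-3\right) \left(-50\right) - 5 = 150 - 5 = 145$)
$- 32 t 13 = \left(-32\right) 145 \cdot 13 = \left(-4640\right) 13 = -60320$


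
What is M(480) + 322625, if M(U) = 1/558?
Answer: 180024751/558 ≈ 3.2263e+5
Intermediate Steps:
M(U) = 1/558
M(480) + 322625 = 1/558 + 322625 = 180024751/558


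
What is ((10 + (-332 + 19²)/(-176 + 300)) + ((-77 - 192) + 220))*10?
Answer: -24035/62 ≈ -387.66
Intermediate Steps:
((10 + (-332 + 19²)/(-176 + 300)) + ((-77 - 192) + 220))*10 = ((10 + (-332 + 361)/124) + (-269 + 220))*10 = ((10 + 29*(1/124)) - 49)*10 = ((10 + 29/124) - 49)*10 = (1269/124 - 49)*10 = -4807/124*10 = -24035/62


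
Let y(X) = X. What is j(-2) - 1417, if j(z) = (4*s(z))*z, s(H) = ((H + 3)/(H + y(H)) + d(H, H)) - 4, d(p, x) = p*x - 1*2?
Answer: -1399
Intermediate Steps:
d(p, x) = -2 + p*x (d(p, x) = p*x - 2 = -2 + p*x)
s(H) = -6 + H² + (3 + H)/(2*H) (s(H) = ((H + 3)/(H + H) + (-2 + H*H)) - 4 = ((3 + H)/((2*H)) + (-2 + H²)) - 4 = ((3 + H)*(1/(2*H)) + (-2 + H²)) - 4 = ((3 + H)/(2*H) + (-2 + H²)) - 4 = (-2 + H² + (3 + H)/(2*H)) - 4 = -6 + H² + (3 + H)/(2*H))
j(z) = z*(-22 + 4*z² + 6/z) (j(z) = (4*(-11/2 + z² + 3/(2*z)))*z = (-22 + 4*z² + 6/z)*z = z*(-22 + 4*z² + 6/z))
j(-2) - 1417 = (6 - 22*(-2) + 4*(-2)³) - 1417 = (6 + 44 + 4*(-8)) - 1417 = (6 + 44 - 32) - 1417 = 18 - 1417 = -1399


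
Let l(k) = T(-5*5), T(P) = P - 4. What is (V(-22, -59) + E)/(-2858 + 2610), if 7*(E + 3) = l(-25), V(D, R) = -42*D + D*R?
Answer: -1938/217 ≈ -8.9309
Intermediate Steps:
T(P) = -4 + P
l(k) = -29 (l(k) = -4 - 5*5 = -4 - 25 = -29)
E = -50/7 (E = -3 + (⅐)*(-29) = -3 - 29/7 = -50/7 ≈ -7.1429)
(V(-22, -59) + E)/(-2858 + 2610) = (-22*(-42 - 59) - 50/7)/(-2858 + 2610) = (-22*(-101) - 50/7)/(-248) = (2222 - 50/7)*(-1/248) = (15504/7)*(-1/248) = -1938/217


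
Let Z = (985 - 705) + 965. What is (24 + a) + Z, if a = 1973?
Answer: 3242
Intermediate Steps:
Z = 1245 (Z = 280 + 965 = 1245)
(24 + a) + Z = (24 + 1973) + 1245 = 1997 + 1245 = 3242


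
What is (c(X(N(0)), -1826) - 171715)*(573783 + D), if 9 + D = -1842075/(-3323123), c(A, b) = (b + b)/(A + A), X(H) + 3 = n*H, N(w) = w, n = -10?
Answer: -326252452782177121/3323123 ≈ -9.8176e+10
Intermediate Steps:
X(H) = -3 - 10*H
c(A, b) = b/A (c(A, b) = (2*b)/((2*A)) = (2*b)*(1/(2*A)) = b/A)
D = -28066032/3323123 (D = -9 - 1842075/(-3323123) = -9 - 1842075*(-1/3323123) = -9 + 1842075/3323123 = -28066032/3323123 ≈ -8.4457)
(c(X(N(0)), -1826) - 171715)*(573783 + D) = (-1826/(-3 - 10*0) - 171715)*(573783 - 28066032/3323123) = (-1826/(-3 + 0) - 171715)*(1906723418277/3323123) = (-1826/(-3) - 171715)*(1906723418277/3323123) = (-1826*(-⅓) - 171715)*(1906723418277/3323123) = (1826/3 - 171715)*(1906723418277/3323123) = -513319/3*1906723418277/3323123 = -326252452782177121/3323123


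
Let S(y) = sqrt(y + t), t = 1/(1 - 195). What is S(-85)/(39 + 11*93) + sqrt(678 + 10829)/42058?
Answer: sqrt(11507)/42058 + I*sqrt(3199254)/206028 ≈ 0.0025505 + 0.0086816*I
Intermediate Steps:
t = -1/194 (t = 1/(-194) = -1/194 ≈ -0.0051546)
S(y) = sqrt(-1/194 + y) (S(y) = sqrt(y - 1/194) = sqrt(-1/194 + y))
S(-85)/(39 + 11*93) + sqrt(678 + 10829)/42058 = (sqrt(-194 + 37636*(-85))/194)/(39 + 11*93) + sqrt(678 + 10829)/42058 = (sqrt(-194 - 3199060)/194)/(39 + 1023) + sqrt(11507)*(1/42058) = (sqrt(-3199254)/194)/1062 + sqrt(11507)/42058 = ((I*sqrt(3199254))/194)*(1/1062) + sqrt(11507)/42058 = (I*sqrt(3199254)/194)*(1/1062) + sqrt(11507)/42058 = I*sqrt(3199254)/206028 + sqrt(11507)/42058 = sqrt(11507)/42058 + I*sqrt(3199254)/206028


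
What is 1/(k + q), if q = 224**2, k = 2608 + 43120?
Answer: 1/95904 ≈ 1.0427e-5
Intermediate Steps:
k = 45728
q = 50176
1/(k + q) = 1/(45728 + 50176) = 1/95904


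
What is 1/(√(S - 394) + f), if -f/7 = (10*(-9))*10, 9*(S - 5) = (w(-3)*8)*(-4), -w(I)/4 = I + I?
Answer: 18900/119071423 - I*√4269/119071423 ≈ 0.00015873 - 5.4873e-7*I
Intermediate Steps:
w(I) = -8*I (w(I) = -4*(I + I) = -8*I)
S = -241/3 (S = 5 + ((-8*(-3)*8)*(-4))/9 = 5 + ((24*8)*(-4))/9 = 5 + (192*(-4))/9 = 5 + (⅑)*(-768) = 5 - 256/3 = -241/3 ≈ -80.333)
f = 6300 (f = -7*10*(-9)*10 = -(-630)*10 = -7*(-900) = 6300)
1/(√(S - 394) + f) = 1/(√(-241/3 - 394) + 6300) = 1/(√(-1423/3) + 6300) = 1/(I*√4269/3 + 6300) = 1/(6300 + I*√4269/3)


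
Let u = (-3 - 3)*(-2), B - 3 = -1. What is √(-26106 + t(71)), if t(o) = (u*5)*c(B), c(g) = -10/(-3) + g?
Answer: I*√25786 ≈ 160.58*I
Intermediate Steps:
B = 2 (B = 3 - 1 = 2)
u = 12 (u = -6*(-2) = 12)
c(g) = 10/3 + g (c(g) = -10*(-1)/3 + g = -2*(-5/3) + g = 10/3 + g)
t(o) = 320 (t(o) = (12*5)*(10/3 + 2) = 60*(16/3) = 320)
√(-26106 + t(71)) = √(-26106 + 320) = √(-25786) = I*√25786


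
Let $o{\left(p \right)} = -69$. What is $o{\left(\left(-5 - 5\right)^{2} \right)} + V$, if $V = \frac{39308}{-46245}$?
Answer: $- \frac{3230213}{46245} \approx -69.85$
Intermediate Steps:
$V = - \frac{39308}{46245}$ ($V = 39308 \left(- \frac{1}{46245}\right) = - \frac{39308}{46245} \approx -0.84999$)
$o{\left(\left(-5 - 5\right)^{2} \right)} + V = -69 - \frac{39308}{46245} = - \frac{3230213}{46245}$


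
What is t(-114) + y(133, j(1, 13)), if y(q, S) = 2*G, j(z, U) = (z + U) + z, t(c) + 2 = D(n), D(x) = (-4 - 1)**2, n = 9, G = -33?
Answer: -43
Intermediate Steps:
D(x) = 25 (D(x) = (-5)**2 = 25)
t(c) = 23 (t(c) = -2 + 25 = 23)
j(z, U) = U + 2*z (j(z, U) = (U + z) + z = U + 2*z)
y(q, S) = -66 (y(q, S) = 2*(-33) = -66)
t(-114) + y(133, j(1, 13)) = 23 - 66 = -43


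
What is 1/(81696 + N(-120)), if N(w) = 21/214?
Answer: 214/17482965 ≈ 1.2240e-5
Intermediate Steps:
N(w) = 21/214 (N(w) = 21*(1/214) = 21/214)
1/(81696 + N(-120)) = 1/(81696 + 21/214) = 1/(17482965/214) = 214/17482965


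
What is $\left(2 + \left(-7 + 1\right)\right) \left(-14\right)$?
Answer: $56$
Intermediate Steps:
$\left(2 + \left(-7 + 1\right)\right) \left(-14\right) = \left(2 - 6\right) \left(-14\right) = \left(-4\right) \left(-14\right) = 56$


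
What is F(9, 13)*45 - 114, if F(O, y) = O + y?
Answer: 876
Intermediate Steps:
F(9, 13)*45 - 114 = (9 + 13)*45 - 114 = 22*45 - 114 = 990 - 114 = 876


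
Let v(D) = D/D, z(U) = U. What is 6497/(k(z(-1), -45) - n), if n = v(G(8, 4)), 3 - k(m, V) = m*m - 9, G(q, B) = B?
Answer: 6497/10 ≈ 649.70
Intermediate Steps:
v(D) = 1
k(m, V) = 12 - m² (k(m, V) = 3 - (m*m - 9) = 3 - (m² - 9) = 3 - (-9 + m²) = 3 + (9 - m²) = 12 - m²)
n = 1
6497/(k(z(-1), -45) - n) = 6497/((12 - 1*(-1)²) - 1*1) = 6497/((12 - 1*1) - 1) = 6497/((12 - 1) - 1) = 6497/(11 - 1) = 6497/10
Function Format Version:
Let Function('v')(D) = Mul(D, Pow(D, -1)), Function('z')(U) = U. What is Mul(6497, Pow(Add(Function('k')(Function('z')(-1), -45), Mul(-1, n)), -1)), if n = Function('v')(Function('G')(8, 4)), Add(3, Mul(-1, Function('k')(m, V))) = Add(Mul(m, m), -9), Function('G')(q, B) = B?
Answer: Rational(6497, 10) ≈ 649.70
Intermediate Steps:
Function('v')(D) = 1
Function('k')(m, V) = Add(12, Mul(-1, Pow(m, 2))) (Function('k')(m, V) = Add(3, Mul(-1, Add(Mul(m, m), -9))) = Add(3, Mul(-1, Add(Pow(m, 2), -9))) = Add(3, Mul(-1, Add(-9, Pow(m, 2)))) = Add(3, Add(9, Mul(-1, Pow(m, 2)))) = Add(12, Mul(-1, Pow(m, 2))))
n = 1
Mul(6497, Pow(Add(Function('k')(Function('z')(-1), -45), Mul(-1, n)), -1)) = Mul(6497, Pow(Add(Add(12, Mul(-1, Pow(-1, 2))), Mul(-1, 1)), -1)) = Mul(6497, Pow(Add(Add(12, Mul(-1, 1)), -1), -1)) = Mul(6497, Pow(Add(Add(12, -1), -1), -1)) = Mul(6497, Pow(Add(11, -1), -1)) = Mul(6497, Pow(10, -1)) = Mul(6497, Rational(1, 10)) = Rational(6497, 10)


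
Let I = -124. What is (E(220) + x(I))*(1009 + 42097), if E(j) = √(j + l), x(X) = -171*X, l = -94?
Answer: 914019624 + 129318*√14 ≈ 9.1450e+8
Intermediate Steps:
E(j) = √(-94 + j) (E(j) = √(j - 94) = √(-94 + j))
(E(220) + x(I))*(1009 + 42097) = (√(-94 + 220) - 171*(-124))*(1009 + 42097) = (√126 + 21204)*43106 = (3*√14 + 21204)*43106 = (21204 + 3*√14)*43106 = 914019624 + 129318*√14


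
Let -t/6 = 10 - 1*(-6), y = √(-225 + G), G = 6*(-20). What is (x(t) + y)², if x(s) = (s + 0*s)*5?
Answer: (480 - I*√345)² ≈ 2.3006e+5 - 17831.0*I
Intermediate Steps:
G = -120
y = I*√345 (y = √(-225 - 120) = √(-345) = I*√345 ≈ 18.574*I)
t = -96 (t = -6*(10 - 1*(-6)) = -6*(10 + 6) = -6*16 = -96)
x(s) = 5*s (x(s) = (s + 0)*5 = s*5 = 5*s)
(x(t) + y)² = (5*(-96) + I*√345)² = (-480 + I*√345)²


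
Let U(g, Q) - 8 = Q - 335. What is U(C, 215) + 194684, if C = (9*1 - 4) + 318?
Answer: 194572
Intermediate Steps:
C = 323 (C = (9 - 4) + 318 = 5 + 318 = 323)
U(g, Q) = -327 + Q (U(g, Q) = 8 + (Q - 335) = 8 + (-335 + Q) = -327 + Q)
U(C, 215) + 194684 = (-327 + 215) + 194684 = -112 + 194684 = 194572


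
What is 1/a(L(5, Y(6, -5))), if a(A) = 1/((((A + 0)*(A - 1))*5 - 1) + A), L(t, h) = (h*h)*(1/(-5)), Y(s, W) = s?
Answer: 287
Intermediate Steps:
L(t, h) = -h²/5 (L(t, h) = h²*(1*(-⅕)) = h²*(-⅕) = -h²/5)
a(A) = 1/(-1 + A + 5*A*(-1 + A)) (a(A) = 1/(((A*(-1 + A))*5 - 1) + A) = 1/((5*A*(-1 + A) - 1) + A) = 1/((-1 + 5*A*(-1 + A)) + A) = 1/(-1 + A + 5*A*(-1 + A)))
1/a(L(5, Y(6, -5))) = 1/(1/(-1 - (-4)*6²/5 + 5*(-⅕*6²)²)) = 1/(1/(-1 - (-4)*36/5 + 5*(-⅕*36)²)) = 1/(1/(-1 - 4*(-36/5) + 5*(-36/5)²)) = 1/(1/(-1 + 144/5 + 5*(1296/25))) = 1/(1/(-1 + 144/5 + 1296/5)) = 1/(1/287) = 287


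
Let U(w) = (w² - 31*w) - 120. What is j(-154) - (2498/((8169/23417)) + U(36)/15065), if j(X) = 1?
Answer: -176222926489/24613197 ≈ -7159.7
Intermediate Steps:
U(w) = -120 + w² - 31*w
j(-154) - (2498/((8169/23417)) + U(36)/15065) = 1 - (2498/((8169/23417)) + (-120 + 36² - 31*36)/15065) = 1 - (2498/((8169*(1/23417))) + (-120 + 1296 - 1116)*(1/15065)) = 1 - (2498/(8169/23417) + 60*(1/15065)) = 1 - (2498*(23417/8169) + 12/3013) = 1 - (58495666/8169 + 12/3013) = 1 - 1*176247539686/24613197 = 1 - 176247539686/24613197 = -176222926489/24613197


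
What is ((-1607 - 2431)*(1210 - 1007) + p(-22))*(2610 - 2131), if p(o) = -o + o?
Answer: -392643006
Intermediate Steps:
p(o) = 0
((-1607 - 2431)*(1210 - 1007) + p(-22))*(2610 - 2131) = ((-1607 - 2431)*(1210 - 1007) + 0)*(2610 - 2131) = (-4038*203 + 0)*479 = (-819714 + 0)*479 = -819714*479 = -392643006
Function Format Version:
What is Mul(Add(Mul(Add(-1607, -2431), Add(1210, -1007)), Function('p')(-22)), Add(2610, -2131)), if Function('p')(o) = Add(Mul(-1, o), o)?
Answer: -392643006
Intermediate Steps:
Function('p')(o) = 0
Mul(Add(Mul(Add(-1607, -2431), Add(1210, -1007)), Function('p')(-22)), Add(2610, -2131)) = Mul(Add(Mul(Add(-1607, -2431), Add(1210, -1007)), 0), Add(2610, -2131)) = Mul(Add(Mul(-4038, 203), 0), 479) = Mul(Add(-819714, 0), 479) = Mul(-819714, 479) = -392643006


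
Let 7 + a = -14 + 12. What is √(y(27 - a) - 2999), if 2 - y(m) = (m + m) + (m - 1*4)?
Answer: I*√3101 ≈ 55.687*I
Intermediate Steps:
a = -9 (a = -7 + (-14 + 12) = -7 - 2 = -9)
y(m) = 6 - 3*m (y(m) = 2 - ((m + m) + (m - 1*4)) = 2 - (2*m + (m - 4)) = 2 - (2*m + (-4 + m)) = 2 - (-4 + 3*m) = 2 + (4 - 3*m) = 6 - 3*m)
√(y(27 - a) - 2999) = √((6 - 3*(27 - 1*(-9))) - 2999) = √((6 - 3*(27 + 9)) - 2999) = √((6 - 3*36) - 2999) = √((6 - 108) - 2999) = √(-102 - 2999) = √(-3101) = I*√3101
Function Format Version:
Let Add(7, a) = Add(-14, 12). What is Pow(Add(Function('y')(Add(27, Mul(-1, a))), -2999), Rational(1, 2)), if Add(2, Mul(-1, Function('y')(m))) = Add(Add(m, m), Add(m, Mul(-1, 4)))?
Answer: Mul(I, Pow(3101, Rational(1, 2))) ≈ Mul(55.687, I)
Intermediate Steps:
a = -9 (a = Add(-7, Add(-14, 12)) = Add(-7, -2) = -9)
Function('y')(m) = Add(6, Mul(-3, m)) (Function('y')(m) = Add(2, Mul(-1, Add(Add(m, m), Add(m, Mul(-1, 4))))) = Add(2, Mul(-1, Add(Mul(2, m), Add(m, -4)))) = Add(2, Mul(-1, Add(Mul(2, m), Add(-4, m)))) = Add(2, Mul(-1, Add(-4, Mul(3, m)))) = Add(2, Add(4, Mul(-3, m))) = Add(6, Mul(-3, m)))
Pow(Add(Function('y')(Add(27, Mul(-1, a))), -2999), Rational(1, 2)) = Pow(Add(Add(6, Mul(-3, Add(27, Mul(-1, -9)))), -2999), Rational(1, 2)) = Pow(Add(Add(6, Mul(-3, Add(27, 9))), -2999), Rational(1, 2)) = Pow(Add(Add(6, Mul(-3, 36)), -2999), Rational(1, 2)) = Pow(Add(Add(6, -108), -2999), Rational(1, 2)) = Pow(Add(-102, -2999), Rational(1, 2)) = Pow(-3101, Rational(1, 2)) = Mul(I, Pow(3101, Rational(1, 2)))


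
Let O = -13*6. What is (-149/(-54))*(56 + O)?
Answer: -1639/27 ≈ -60.704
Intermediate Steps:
O = -78
(-149/(-54))*(56 + O) = (-149/(-54))*(56 - 78) = -149*(-1/54)*(-22) = (149/54)*(-22) = -1639/27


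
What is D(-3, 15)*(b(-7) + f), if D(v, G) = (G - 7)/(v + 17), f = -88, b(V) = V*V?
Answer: -156/7 ≈ -22.286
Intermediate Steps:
b(V) = V²
D(v, G) = (-7 + G)/(17 + v)
D(-3, 15)*(b(-7) + f) = ((-7 + 15)/(17 - 3))*((-7)² - 88) = (8/14)*(49 - 88) = ((1/14)*8)*(-39) = (4/7)*(-39) = -156/7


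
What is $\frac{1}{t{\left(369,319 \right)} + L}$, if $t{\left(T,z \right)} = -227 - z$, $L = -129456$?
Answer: $- \frac{1}{130002} \approx -7.6922 \cdot 10^{-6}$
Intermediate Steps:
$\frac{1}{t{\left(369,319 \right)} + L} = \frac{1}{\left(-227 - 319\right) - 129456} = \frac{1}{-546 - 129456} = \frac{1}{-130002} = - \frac{1}{130002}$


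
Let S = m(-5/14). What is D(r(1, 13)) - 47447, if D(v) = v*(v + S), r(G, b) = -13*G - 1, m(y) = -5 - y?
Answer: -47186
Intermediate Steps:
S = -65/14 (S = -5 - (-5)/14 = -5 - 1*(-5/14) = -5 + 5/14 = -65/14 ≈ -4.6429)
r(G, b) = -1 - 13*G
D(v) = v*(-65/14 + v) (D(v) = v*(v - 65/14) = v*(-65/14 + v))
D(r(1, 13)) - 47447 = (-1 - 13*1)*(-65 + 14*(-1 - 13*1))/14 - 47447 = (-1 - 13)*(-65 + 14*(-1 - 13))/14 - 47447 = (1/14)*(-14)*(-65 + 14*(-14)) - 47447 = (1/14)*(-14)*(-65 - 196) - 47447 = (1/14)*(-14)*(-261) - 47447 = 261 - 47447 = -47186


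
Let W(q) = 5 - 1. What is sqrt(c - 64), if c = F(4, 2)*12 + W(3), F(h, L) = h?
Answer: 2*I*sqrt(3) ≈ 3.4641*I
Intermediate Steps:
W(q) = 4
c = 52 (c = 4*12 + 4 = 48 + 4 = 52)
sqrt(c - 64) = sqrt(52 - 64) = sqrt(-12) = 2*I*sqrt(3)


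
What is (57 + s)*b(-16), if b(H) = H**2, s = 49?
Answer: 27136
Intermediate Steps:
(57 + s)*b(-16) = (57 + 49)*(-16)**2 = 106*256 = 27136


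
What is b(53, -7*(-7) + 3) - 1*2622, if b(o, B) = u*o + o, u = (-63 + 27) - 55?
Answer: -7392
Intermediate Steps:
u = -91 (u = -36 - 55 = -91)
b(o, B) = -90*o (b(o, B) = -91*o + o = -90*o)
b(53, -7*(-7) + 3) - 1*2622 = -90*53 - 1*2622 = -4770 - 2622 = -7392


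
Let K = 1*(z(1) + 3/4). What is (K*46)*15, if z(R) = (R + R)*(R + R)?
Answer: 6555/2 ≈ 3277.5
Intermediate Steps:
z(R) = 4*R² (z(R) = (2*R)*(2*R) = 4*R²)
K = 19/4 (K = 1*(4*1² + 3/4) = 1*(4*1 + 3*(¼)) = 1*(4 + ¾) = 1*(19/4) = 19/4 ≈ 4.7500)
(K*46)*15 = ((19/4)*46)*15 = (437/2)*15 = 6555/2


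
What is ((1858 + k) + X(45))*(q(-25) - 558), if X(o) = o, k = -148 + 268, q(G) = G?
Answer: -1179409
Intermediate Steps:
k = 120
((1858 + k) + X(45))*(q(-25) - 558) = ((1858 + 120) + 45)*(-25 - 558) = (1978 + 45)*(-583) = 2023*(-583) = -1179409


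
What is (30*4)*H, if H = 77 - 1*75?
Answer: 240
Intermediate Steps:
H = 2 (H = 77 - 75 = 2)
(30*4)*H = (30*4)*2 = 120*2 = 240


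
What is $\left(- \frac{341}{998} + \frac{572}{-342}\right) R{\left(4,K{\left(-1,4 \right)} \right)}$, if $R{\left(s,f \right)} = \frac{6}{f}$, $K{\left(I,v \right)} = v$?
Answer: $- \frac{343739}{113772} \approx -3.0213$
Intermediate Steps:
$\left(- \frac{341}{998} + \frac{572}{-342}\right) R{\left(4,K{\left(-1,4 \right)} \right)} = \left(- \frac{341}{998} + \frac{572}{-342}\right) \frac{6}{4} = \left(\left(-341\right) \frac{1}{998} + 572 \left(- \frac{1}{342}\right)\right) 6 \cdot \frac{1}{4} = \left(- \frac{341}{998} - \frac{286}{171}\right) \frac{3}{2} = \left(- \frac{343739}{170658}\right) \frac{3}{2} = - \frac{343739}{113772}$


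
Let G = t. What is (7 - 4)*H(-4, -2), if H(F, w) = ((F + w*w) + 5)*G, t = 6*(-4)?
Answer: -360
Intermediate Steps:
t = -24
G = -24
H(F, w) = -120 - 24*F - 24*w² (H(F, w) = ((F + w*w) + 5)*(-24) = ((F + w²) + 5)*(-24) = (5 + F + w²)*(-24) = -120 - 24*F - 24*w²)
(7 - 4)*H(-4, -2) = (7 - 4)*(-120 - 24*(-4) - 24*(-2)²) = 3*(-120 + 96 - 24*4) = 3*(-120 + 96 - 96) = 3*(-120) = -360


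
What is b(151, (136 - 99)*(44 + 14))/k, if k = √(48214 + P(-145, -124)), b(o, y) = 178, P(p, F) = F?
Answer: 89*√48090/24045 ≈ 0.81169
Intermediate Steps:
k = √48090 (k = √(48214 - 124) = √48090 ≈ 219.29)
b(151, (136 - 99)*(44 + 14))/k = 178/(√48090) = 178*(√48090/48090) = 89*√48090/24045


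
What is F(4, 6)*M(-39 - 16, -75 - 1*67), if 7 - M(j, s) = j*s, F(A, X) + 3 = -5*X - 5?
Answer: 296514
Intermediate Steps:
F(A, X) = -8 - 5*X (F(A, X) = -3 + (-5*X - 5) = -3 + (-5 - 5*X) = -8 - 5*X)
M(j, s) = 7 - j*s
F(4, 6)*M(-39 - 16, -75 - 1*67) = (-8 - 5*6)*(7 - (-39 - 16)*(-75 - 1*67)) = (-8 - 30)*(7 - 1*(-55)*(-75 - 67)) = -38*(7 - 1*(-55)*(-142)) = -38*(7 - 7810) = -38*(-7803) = 296514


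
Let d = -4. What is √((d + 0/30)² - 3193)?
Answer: 3*I*√353 ≈ 56.365*I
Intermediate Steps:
√((d + 0/30)² - 3193) = √((-4 + 0/30)² - 3193) = √((-4 + 0*(1/30))² - 3193) = √((-4 + 0)² - 3193) = √((-4)² - 3193) = √(16 - 3193) = √(-3177) = 3*I*√353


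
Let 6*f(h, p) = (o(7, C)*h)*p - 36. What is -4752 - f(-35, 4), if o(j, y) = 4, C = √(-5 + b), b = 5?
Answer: -13958/3 ≈ -4652.7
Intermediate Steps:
C = 0 (C = √(-5 + 5) = √0 = 0)
f(h, p) = -6 + 2*h*p/3 (f(h, p) = ((4*h)*p - 36)/6 = (4*h*p - 36)/6 = (-36 + 4*h*p)/6 = -6 + 2*h*p/3)
-4752 - f(-35, 4) = -4752 - (-6 + (⅔)*(-35)*4) = -4752 - (-6 - 280/3) = -4752 - 1*(-298/3) = -4752 + 298/3 = -13958/3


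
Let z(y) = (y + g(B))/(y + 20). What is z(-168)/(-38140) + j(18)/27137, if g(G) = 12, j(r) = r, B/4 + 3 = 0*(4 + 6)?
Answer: 24342897/38295191660 ≈ 0.00063566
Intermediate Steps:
B = -12 (B = -12 + 4*(0*(4 + 6)) = -12 + 4*(0*10) = -12 + 4*0 = -12 + 0 = -12)
z(y) = (12 + y)/(20 + y) (z(y) = (y + 12)/(y + 20) = (12 + y)/(20 + y))
z(-168)/(-38140) + j(18)/27137 = ((12 - 168)/(20 - 168))/(-38140) + 18/27137 = (-156/(-148))*(-1/38140) + 18*(1/27137) = -1/148*(-156)*(-1/38140) + 18/27137 = (39/37)*(-1/38140) + 18/27137 = -39/1411180 + 18/27137 = 24342897/38295191660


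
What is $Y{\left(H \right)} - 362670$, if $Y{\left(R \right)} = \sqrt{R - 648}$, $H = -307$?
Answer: $-362670 + i \sqrt{955} \approx -3.6267 \cdot 10^{5} + 30.903 i$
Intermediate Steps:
$Y{\left(R \right)} = \sqrt{-648 + R}$
$Y{\left(H \right)} - 362670 = \sqrt{-648 - 307} - 362670 = \sqrt{-955} - 362670 = i \sqrt{955} - 362670 = -362670 + i \sqrt{955}$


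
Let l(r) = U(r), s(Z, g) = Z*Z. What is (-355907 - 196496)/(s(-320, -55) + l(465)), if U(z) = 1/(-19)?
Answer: -10495657/1945599 ≈ -5.3946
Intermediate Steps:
U(z) = -1/19
s(Z, g) = Z**2
l(r) = -1/19
(-355907 - 196496)/(s(-320, -55) + l(465)) = (-355907 - 196496)/((-320)**2 - 1/19) = -552403/(102400 - 1/19) = -552403/1945599/19 = -552403*19/1945599 = -10495657/1945599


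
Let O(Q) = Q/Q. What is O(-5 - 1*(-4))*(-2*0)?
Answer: 0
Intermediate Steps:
O(Q) = 1
O(-5 - 1*(-4))*(-2*0) = 1*(-2*0) = 1*0 = 0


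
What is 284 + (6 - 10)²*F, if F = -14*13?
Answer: -2628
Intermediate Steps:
F = -182
284 + (6 - 10)²*F = 284 + (6 - 10)²*(-182) = 284 + (-4)²*(-182) = 284 + 16*(-182) = 284 - 2912 = -2628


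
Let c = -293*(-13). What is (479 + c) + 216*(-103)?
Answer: -17960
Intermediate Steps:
c = 3809
(479 + c) + 216*(-103) = (479 + 3809) + 216*(-103) = 4288 - 22248 = -17960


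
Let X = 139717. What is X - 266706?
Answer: -126989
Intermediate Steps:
X - 266706 = 139717 - 266706 = -126989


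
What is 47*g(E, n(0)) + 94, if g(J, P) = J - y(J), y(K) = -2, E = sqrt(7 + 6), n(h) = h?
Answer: 188 + 47*sqrt(13) ≈ 357.46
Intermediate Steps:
E = sqrt(13) ≈ 3.6056
g(J, P) = 2 + J (g(J, P) = J - 1*(-2) = J + 2 = 2 + J)
47*g(E, n(0)) + 94 = 47*(2 + sqrt(13)) + 94 = (94 + 47*sqrt(13)) + 94 = 188 + 47*sqrt(13)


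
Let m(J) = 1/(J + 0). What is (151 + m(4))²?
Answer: 366025/16 ≈ 22877.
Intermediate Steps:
m(J) = 1/J
(151 + m(4))² = (151 + 1/4)² = (151 + ¼)² = (605/4)² = 366025/16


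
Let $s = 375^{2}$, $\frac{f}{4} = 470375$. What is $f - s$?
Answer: $1740875$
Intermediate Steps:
$f = 1881500$ ($f = 4 \cdot 470375 = 1881500$)
$s = 140625$
$f - s = 1881500 - 140625 = 1740875$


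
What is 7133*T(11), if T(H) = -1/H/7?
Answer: -1019/11 ≈ -92.636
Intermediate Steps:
T(H) = -1/(7*H) (T(H) = -1/H*(⅐) = -1/(7*H))
7133*T(11) = 7133*(-⅐/11) = 7133*(-⅐*1/11) = 7133*(-1/77) = -1019/11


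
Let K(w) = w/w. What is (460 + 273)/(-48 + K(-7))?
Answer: -733/47 ≈ -15.596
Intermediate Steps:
K(w) = 1
(460 + 273)/(-48 + K(-7)) = (460 + 273)/(-48 + 1) = 733/(-47) = 733*(-1/47) = -733/47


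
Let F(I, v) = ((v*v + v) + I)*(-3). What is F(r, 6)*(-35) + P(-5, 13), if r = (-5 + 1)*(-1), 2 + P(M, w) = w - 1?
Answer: 4840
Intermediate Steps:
P(M, w) = -3 + w (P(M, w) = -2 + (w - 1) = -2 + (-1 + w) = -3 + w)
r = 4 (r = -4*(-1) = 4)
F(I, v) = -3*I - 3*v - 3*v**2 (F(I, v) = ((v**2 + v) + I)*(-3) = ((v + v**2) + I)*(-3) = (I + v + v**2)*(-3) = -3*I - 3*v - 3*v**2)
F(r, 6)*(-35) + P(-5, 13) = (-3*4 - 3*6 - 3*6**2)*(-35) + (-3 + 13) = (-12 - 18 - 3*36)*(-35) + 10 = (-12 - 18 - 108)*(-35) + 10 = -138*(-35) + 10 = 4830 + 10 = 4840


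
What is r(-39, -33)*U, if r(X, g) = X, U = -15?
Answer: 585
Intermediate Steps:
r(-39, -33)*U = -39*(-15) = 585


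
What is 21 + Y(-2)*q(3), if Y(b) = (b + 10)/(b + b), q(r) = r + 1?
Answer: 13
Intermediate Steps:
q(r) = 1 + r
Y(b) = (10 + b)/(2*b) (Y(b) = (10 + b)/((2*b)) = (10 + b)*(1/(2*b)) = (10 + b)/(2*b))
21 + Y(-2)*q(3) = 21 + ((½)*(10 - 2)/(-2))*(1 + 3) = 21 + ((½)*(-½)*8)*4 = 21 - 2*4 = 21 - 8 = 13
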